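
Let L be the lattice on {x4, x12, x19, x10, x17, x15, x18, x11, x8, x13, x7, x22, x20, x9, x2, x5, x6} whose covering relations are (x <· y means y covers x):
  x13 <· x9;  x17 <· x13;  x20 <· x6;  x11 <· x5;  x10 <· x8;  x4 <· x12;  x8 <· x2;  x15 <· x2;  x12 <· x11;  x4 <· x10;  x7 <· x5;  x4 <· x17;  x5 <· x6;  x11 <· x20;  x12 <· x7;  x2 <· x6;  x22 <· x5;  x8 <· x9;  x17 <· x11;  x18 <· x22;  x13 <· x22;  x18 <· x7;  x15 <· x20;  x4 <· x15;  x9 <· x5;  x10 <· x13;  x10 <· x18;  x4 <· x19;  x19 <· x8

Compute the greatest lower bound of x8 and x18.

Common lower bounds of {x8, x18}: x10, x4.
The greatest among these is x10.

x10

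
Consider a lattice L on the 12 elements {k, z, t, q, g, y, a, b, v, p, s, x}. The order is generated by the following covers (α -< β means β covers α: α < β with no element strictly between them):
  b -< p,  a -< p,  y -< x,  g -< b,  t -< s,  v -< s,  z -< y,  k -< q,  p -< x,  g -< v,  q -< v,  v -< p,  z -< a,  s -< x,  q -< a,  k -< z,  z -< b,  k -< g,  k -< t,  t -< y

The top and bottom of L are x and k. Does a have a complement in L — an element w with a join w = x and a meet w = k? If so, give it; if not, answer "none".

Need w with a ∨ w = x and a ∧ w = k.
Checking each element gives: t.

t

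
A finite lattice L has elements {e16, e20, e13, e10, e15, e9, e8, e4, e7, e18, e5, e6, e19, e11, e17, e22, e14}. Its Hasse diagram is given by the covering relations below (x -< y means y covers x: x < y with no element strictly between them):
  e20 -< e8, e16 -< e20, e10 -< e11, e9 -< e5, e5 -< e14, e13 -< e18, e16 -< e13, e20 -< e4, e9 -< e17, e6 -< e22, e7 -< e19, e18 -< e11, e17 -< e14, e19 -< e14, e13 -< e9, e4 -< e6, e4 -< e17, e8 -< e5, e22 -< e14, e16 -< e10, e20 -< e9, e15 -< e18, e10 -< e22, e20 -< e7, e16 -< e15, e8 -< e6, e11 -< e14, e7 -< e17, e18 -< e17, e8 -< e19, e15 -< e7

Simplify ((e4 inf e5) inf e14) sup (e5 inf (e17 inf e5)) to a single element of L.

e4 ∧ e5 = e20
e20 ∧ e14 = e20
e17 ∧ e5 = e9
e5 ∧ e9 = e9
e20 ∨ e9 = e9

e9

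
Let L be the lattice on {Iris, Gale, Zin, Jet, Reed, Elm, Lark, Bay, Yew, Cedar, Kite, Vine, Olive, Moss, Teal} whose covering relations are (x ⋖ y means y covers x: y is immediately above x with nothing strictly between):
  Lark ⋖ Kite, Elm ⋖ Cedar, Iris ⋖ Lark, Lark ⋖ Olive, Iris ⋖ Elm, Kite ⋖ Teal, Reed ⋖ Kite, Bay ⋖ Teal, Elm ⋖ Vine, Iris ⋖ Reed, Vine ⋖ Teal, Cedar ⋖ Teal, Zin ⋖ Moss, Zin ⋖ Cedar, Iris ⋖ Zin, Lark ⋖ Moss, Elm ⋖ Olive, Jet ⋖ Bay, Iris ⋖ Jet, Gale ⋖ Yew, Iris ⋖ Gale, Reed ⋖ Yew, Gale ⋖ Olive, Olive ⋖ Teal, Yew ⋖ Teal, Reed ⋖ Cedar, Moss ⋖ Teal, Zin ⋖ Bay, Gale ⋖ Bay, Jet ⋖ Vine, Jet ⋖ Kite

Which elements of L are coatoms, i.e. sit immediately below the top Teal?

The coatoms are exactly the elements covered by Teal: Bay, Cedar, Kite, Moss, Olive, Vine, Yew.

Bay, Cedar, Kite, Moss, Olive, Vine, Yew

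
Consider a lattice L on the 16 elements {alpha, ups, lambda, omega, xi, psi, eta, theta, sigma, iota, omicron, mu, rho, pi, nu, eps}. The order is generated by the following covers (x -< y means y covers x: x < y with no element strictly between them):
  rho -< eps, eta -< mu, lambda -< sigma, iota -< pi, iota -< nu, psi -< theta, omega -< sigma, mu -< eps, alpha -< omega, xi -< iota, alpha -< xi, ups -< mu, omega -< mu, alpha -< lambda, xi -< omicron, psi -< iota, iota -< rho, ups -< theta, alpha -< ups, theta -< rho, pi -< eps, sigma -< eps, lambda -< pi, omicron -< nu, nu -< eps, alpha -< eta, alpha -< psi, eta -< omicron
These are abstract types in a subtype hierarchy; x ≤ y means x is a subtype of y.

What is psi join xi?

iota

Common upper bounds of {psi, xi}: eps, iota, nu, pi, rho.
The least among these is iota.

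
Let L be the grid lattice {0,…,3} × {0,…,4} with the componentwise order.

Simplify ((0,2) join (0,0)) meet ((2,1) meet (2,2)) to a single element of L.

(0,2) ∨ (0,0) = (0,2)
(2,1) ∧ (2,2) = (2,1)
(0,2) ∧ (2,1) = (0,1)

(0,1)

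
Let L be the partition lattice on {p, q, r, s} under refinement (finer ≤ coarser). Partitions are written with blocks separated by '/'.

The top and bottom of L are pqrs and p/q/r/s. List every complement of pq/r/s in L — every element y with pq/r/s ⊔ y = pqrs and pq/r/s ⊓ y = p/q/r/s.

p/qrs, pr/qs, prs/q, ps/qr

Need y with pq/r/s ∨ y = pqrs and pq/r/s ∧ y = p/q/r/s.
Checking each element gives: p/qrs, pr/qs, prs/q, ps/qr.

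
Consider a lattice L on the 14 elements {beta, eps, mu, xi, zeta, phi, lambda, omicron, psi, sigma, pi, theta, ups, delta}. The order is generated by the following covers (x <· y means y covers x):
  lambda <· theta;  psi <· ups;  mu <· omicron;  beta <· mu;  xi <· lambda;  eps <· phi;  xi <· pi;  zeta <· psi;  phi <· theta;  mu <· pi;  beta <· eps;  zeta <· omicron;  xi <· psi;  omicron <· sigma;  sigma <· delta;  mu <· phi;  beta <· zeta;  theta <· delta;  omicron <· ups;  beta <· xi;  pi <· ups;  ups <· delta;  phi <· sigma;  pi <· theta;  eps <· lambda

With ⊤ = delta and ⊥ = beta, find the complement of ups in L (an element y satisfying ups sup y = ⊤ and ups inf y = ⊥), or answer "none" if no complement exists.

eps

Need y with ups ∨ y = delta and ups ∧ y = beta.
Checking each element gives: eps.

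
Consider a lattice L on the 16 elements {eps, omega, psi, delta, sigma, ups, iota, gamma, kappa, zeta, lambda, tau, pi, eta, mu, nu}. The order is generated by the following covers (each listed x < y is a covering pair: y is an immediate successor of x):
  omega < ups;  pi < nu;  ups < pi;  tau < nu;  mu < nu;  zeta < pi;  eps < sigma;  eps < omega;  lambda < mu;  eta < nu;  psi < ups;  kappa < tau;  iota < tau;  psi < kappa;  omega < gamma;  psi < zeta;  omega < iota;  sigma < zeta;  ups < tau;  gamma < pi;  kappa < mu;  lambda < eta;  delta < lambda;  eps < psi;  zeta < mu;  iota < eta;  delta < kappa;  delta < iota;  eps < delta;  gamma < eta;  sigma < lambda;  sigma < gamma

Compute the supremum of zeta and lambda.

Common upper bounds of {zeta, lambda}: mu, nu.
The least among these is mu.

mu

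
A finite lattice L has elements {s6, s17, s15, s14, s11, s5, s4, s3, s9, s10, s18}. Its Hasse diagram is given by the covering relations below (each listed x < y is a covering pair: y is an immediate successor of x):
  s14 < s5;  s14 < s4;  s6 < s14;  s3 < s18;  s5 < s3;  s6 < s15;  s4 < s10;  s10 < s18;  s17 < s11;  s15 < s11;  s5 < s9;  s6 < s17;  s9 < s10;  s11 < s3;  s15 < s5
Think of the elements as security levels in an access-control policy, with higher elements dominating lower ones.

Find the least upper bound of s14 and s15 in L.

s5

Common upper bounds of {s14, s15}: s10, s18, s3, s5, s9.
The least among these is s5.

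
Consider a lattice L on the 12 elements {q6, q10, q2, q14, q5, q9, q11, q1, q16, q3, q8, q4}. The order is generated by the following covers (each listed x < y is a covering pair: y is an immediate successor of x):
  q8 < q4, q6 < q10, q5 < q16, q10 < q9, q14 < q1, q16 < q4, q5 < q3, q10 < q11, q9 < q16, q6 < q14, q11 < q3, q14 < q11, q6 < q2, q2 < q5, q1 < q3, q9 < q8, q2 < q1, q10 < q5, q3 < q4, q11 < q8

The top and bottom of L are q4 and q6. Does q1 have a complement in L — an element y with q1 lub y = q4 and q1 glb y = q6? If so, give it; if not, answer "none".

Need y with q1 ∨ y = q4 and q1 ∧ y = q6.
Checking each element gives: q9.

q9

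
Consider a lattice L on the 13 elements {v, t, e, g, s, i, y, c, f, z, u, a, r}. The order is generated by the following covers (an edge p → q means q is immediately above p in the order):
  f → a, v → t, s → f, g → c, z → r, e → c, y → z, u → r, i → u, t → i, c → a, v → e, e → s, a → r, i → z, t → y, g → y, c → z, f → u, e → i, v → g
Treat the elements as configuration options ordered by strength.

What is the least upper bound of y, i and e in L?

Common upper bounds of {y, i, e}: r, z.
The least among these is z.

z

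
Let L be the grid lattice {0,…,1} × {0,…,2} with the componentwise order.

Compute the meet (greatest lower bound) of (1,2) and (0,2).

(0,2)

In a product of chains, the meet is componentwise min, giving (0,2).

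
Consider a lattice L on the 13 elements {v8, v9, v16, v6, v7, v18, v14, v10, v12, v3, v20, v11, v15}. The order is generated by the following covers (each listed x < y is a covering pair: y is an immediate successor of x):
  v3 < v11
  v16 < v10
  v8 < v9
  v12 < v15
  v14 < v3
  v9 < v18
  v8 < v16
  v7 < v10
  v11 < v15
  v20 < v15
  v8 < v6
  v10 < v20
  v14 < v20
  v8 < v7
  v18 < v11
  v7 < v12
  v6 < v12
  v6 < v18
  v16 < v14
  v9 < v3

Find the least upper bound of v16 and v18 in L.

Common upper bounds of {v16, v18}: v11, v15.
The least among these is v11.

v11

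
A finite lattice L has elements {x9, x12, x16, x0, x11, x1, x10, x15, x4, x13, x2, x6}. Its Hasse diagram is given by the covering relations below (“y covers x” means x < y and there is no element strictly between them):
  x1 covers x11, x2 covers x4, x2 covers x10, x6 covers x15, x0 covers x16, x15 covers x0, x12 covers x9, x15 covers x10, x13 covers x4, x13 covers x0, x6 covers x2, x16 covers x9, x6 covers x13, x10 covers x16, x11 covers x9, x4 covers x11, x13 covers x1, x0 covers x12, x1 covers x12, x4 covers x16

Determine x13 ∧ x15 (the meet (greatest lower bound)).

x0

Common lower bounds of {x13, x15}: x0, x12, x16, x9.
The greatest among these is x0.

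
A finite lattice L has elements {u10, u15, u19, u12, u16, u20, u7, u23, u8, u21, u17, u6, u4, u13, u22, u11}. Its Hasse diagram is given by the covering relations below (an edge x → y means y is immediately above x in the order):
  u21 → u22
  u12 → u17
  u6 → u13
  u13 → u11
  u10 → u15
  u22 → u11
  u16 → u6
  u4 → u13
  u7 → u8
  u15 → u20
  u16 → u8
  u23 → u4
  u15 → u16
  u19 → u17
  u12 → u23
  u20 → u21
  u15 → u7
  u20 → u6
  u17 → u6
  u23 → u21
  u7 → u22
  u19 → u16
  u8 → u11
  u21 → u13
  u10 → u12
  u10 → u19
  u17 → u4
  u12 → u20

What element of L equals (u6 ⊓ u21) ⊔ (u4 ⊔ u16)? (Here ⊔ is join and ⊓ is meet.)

u13

u6 ∧ u21 = u20
u4 ∨ u16 = u13
u20 ∨ u13 = u13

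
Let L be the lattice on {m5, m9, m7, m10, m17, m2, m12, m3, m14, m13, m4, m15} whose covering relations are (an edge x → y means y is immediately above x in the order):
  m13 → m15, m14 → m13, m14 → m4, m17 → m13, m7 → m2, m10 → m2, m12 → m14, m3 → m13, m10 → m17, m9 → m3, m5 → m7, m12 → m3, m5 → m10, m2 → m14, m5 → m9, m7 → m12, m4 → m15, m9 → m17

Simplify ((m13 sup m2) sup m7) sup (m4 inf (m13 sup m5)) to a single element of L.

m13 ∨ m2 = m13
m13 ∨ m7 = m13
m13 ∨ m5 = m13
m4 ∧ m13 = m14
m13 ∨ m14 = m13

m13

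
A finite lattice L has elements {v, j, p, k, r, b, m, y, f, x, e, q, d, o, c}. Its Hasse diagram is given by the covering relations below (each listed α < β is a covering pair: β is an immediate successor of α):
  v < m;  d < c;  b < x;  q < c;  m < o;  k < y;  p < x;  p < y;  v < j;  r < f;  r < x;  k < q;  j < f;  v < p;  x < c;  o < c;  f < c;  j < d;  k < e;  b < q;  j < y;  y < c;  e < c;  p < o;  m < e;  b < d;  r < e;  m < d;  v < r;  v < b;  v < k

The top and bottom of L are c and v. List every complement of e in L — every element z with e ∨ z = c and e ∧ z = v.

b, j, p

Need z with e ∨ z = c and e ∧ z = v.
Checking each element gives: b, j, p.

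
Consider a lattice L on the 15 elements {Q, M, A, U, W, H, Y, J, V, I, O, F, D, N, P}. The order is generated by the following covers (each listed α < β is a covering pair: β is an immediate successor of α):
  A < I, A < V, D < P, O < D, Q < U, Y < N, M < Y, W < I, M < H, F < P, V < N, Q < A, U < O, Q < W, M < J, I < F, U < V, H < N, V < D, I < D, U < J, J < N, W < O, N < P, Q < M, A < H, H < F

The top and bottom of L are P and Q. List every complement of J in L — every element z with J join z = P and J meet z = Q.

I, W

Need z with J ∨ z = P and J ∧ z = Q.
Checking each element gives: I, W.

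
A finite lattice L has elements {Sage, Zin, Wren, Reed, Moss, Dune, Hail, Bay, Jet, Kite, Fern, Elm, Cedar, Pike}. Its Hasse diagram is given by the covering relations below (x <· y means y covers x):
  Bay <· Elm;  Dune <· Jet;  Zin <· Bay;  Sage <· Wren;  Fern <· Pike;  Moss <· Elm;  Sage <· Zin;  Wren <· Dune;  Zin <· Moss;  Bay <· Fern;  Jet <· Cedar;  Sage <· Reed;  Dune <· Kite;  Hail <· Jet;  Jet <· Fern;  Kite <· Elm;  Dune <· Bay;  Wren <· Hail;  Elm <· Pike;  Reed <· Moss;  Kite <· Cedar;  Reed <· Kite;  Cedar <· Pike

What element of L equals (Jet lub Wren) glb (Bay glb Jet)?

Jet ∨ Wren = Jet
Bay ∧ Jet = Dune
Jet ∧ Dune = Dune

Dune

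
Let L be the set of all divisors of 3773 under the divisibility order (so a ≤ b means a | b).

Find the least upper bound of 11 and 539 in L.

In the divisibility order, the join is the least common multiple: lcm(11, 539) = 539.

539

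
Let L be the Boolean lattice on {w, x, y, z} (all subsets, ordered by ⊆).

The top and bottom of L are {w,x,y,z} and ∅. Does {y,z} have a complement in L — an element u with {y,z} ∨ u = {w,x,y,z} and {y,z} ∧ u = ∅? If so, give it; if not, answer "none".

{w,x}

Need u with {y,z} ∨ u = {w,x,y,z} and {y,z} ∧ u = ∅.
Checking each element gives: {w,x}.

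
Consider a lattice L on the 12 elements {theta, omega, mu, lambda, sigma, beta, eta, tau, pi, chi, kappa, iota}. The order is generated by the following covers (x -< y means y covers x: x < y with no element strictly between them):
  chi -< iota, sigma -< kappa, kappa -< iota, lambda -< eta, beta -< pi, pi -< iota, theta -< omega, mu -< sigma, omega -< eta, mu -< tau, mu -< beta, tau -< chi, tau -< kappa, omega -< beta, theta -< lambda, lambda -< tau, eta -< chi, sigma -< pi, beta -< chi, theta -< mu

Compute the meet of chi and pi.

beta

Common lower bounds of {chi, pi}: beta, mu, omega, theta.
The greatest among these is beta.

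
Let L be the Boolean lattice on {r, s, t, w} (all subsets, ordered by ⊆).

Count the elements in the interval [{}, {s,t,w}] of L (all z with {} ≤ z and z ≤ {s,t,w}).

8

The interval [{}, {s,t,w}] = {{s,t,w}, {s,t}, {s,w}, {s}, {t,w}, {t}, {w}, {}}, which has 8 elements.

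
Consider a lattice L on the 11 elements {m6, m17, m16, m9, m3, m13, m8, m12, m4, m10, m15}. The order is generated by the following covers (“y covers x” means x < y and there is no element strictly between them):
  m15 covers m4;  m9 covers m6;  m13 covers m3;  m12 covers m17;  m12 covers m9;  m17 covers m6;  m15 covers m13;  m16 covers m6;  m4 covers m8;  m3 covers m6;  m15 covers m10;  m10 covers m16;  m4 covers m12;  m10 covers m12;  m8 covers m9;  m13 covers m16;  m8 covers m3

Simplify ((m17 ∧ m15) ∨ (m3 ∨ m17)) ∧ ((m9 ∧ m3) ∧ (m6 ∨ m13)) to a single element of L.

m6

m17 ∧ m15 = m17
m3 ∨ m17 = m4
m17 ∨ m4 = m4
m9 ∧ m3 = m6
m6 ∨ m13 = m13
m6 ∧ m13 = m6
m4 ∧ m6 = m6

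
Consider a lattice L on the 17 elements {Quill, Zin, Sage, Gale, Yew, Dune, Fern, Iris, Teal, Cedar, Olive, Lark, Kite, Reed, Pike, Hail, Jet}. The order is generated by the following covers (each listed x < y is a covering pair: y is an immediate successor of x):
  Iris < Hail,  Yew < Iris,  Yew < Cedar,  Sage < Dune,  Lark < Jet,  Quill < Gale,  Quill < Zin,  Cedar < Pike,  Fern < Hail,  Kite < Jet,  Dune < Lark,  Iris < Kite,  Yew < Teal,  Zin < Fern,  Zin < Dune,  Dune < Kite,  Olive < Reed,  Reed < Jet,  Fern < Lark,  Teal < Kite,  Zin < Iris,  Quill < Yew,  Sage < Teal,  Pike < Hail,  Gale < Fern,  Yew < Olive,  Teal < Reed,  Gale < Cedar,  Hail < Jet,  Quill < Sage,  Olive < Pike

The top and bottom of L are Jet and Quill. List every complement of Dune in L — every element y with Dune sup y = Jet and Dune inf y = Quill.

Need y with Dune ∨ y = Jet and Dune ∧ y = Quill.
Checking each element gives: Cedar, Olive, Pike.

Cedar, Olive, Pike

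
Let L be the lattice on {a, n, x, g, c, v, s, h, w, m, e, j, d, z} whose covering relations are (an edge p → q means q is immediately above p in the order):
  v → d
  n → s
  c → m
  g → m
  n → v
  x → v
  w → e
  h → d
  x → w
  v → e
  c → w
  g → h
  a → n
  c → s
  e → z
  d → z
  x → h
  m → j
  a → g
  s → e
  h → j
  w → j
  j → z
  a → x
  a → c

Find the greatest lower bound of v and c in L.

Common lower bounds of {v, c}: a.
The greatest among these is a.

a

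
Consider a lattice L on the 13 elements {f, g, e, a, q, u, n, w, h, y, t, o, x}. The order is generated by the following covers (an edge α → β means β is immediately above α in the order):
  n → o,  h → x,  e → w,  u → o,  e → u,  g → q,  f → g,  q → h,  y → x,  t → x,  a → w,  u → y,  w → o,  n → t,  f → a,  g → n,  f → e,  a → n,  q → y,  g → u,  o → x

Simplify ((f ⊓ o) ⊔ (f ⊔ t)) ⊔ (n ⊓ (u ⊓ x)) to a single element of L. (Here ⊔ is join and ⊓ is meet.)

f ∧ o = f
f ∨ t = t
f ∨ t = t
u ∧ x = u
n ∧ u = g
t ∨ g = t

t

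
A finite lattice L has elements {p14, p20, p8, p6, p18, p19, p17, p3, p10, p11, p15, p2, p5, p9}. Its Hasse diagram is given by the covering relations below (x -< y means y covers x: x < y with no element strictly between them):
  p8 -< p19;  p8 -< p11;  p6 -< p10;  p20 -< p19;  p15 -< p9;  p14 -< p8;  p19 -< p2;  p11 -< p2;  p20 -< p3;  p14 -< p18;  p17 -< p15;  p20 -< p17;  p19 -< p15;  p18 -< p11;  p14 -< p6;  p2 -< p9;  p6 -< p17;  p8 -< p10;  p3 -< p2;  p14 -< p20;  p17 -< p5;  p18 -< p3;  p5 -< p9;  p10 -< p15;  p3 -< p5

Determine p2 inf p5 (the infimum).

p3

Common lower bounds of {p2, p5}: p14, p18, p20, p3.
The greatest among these is p3.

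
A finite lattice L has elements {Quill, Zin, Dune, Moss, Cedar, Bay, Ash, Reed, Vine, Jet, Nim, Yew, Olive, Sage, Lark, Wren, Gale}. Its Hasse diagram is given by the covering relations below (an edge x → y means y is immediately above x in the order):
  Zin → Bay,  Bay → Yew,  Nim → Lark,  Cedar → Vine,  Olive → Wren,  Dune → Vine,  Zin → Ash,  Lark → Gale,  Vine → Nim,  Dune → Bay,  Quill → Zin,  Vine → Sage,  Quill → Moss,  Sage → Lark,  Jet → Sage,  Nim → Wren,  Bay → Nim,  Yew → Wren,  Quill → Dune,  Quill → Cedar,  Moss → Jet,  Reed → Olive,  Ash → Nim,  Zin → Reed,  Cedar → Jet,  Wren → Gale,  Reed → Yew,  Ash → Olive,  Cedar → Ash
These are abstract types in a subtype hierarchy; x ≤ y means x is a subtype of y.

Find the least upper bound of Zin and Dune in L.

Bay

Common upper bounds of {Zin, Dune}: Bay, Gale, Lark, Nim, Wren, Yew.
The least among these is Bay.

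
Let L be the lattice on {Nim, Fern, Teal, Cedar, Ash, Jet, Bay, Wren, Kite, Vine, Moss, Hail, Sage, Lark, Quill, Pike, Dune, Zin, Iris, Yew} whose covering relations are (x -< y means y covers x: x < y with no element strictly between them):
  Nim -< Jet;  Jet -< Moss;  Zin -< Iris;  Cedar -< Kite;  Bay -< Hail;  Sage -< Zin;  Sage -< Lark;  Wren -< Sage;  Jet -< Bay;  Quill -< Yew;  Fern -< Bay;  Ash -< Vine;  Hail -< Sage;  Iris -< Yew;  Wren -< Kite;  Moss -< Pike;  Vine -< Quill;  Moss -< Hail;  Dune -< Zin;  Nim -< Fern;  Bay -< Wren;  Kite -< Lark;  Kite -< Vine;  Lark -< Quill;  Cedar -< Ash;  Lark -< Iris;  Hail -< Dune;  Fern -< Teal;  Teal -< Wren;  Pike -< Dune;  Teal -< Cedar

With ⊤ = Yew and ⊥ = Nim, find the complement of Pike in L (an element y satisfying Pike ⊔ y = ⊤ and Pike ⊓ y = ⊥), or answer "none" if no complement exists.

Ash

Need y with Pike ∨ y = Yew and Pike ∧ y = Nim.
Checking each element gives: Ash.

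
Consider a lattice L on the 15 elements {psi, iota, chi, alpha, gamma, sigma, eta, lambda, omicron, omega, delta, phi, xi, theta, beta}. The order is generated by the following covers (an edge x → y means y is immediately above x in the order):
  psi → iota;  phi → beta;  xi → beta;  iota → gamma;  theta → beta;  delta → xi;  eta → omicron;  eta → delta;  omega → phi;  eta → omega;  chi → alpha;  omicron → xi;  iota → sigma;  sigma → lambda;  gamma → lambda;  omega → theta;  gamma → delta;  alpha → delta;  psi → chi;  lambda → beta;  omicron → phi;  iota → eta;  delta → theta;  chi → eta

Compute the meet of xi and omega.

eta

Common lower bounds of {xi, omega}: chi, eta, iota, psi.
The greatest among these is eta.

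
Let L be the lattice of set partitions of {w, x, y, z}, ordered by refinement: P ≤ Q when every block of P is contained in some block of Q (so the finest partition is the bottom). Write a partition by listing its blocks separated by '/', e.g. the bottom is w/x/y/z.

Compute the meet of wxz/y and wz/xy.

wz/x/y

The meet (common refinement) of wxz/y and wz/xy intersects blocks pairwise, giving wz/x/y.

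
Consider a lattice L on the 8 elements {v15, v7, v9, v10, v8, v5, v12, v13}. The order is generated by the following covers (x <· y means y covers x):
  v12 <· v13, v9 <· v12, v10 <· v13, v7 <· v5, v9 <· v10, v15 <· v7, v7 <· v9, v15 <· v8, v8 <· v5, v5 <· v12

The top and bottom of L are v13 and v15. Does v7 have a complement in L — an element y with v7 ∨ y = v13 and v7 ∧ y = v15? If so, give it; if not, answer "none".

For every candidate y, either v7 ∨ y ≠ v13 or v7 ∧ y ≠ v15; no complement exists.

none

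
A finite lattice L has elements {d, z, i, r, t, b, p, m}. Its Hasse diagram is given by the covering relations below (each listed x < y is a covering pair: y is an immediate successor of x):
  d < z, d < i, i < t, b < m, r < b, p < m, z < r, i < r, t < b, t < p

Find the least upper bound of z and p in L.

Common upper bounds of {z, p}: m.
The least among these is m.

m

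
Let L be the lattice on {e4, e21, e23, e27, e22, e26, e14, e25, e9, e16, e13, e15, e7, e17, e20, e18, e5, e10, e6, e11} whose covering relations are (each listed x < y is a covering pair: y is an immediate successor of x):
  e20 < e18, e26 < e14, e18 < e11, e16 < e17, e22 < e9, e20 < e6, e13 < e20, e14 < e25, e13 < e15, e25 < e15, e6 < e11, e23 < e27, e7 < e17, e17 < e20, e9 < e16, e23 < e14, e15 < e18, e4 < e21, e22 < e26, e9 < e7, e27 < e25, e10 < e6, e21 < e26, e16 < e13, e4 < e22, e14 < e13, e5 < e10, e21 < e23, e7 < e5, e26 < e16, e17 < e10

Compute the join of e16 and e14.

Common upper bounds of {e16, e14}: e11, e13, e15, e18, e20, e6.
The least among these is e13.

e13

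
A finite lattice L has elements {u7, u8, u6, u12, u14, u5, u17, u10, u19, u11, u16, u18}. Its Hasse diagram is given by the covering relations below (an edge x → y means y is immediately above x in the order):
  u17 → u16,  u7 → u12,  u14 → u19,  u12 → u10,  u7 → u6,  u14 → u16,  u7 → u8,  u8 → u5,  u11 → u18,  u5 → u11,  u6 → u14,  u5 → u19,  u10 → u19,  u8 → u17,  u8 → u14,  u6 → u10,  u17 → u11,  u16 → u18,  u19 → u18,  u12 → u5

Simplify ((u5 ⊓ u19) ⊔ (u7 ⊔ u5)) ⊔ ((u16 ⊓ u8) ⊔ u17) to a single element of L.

u11

u5 ∧ u19 = u5
u7 ∨ u5 = u5
u5 ∨ u5 = u5
u16 ∧ u8 = u8
u8 ∨ u17 = u17
u5 ∨ u17 = u11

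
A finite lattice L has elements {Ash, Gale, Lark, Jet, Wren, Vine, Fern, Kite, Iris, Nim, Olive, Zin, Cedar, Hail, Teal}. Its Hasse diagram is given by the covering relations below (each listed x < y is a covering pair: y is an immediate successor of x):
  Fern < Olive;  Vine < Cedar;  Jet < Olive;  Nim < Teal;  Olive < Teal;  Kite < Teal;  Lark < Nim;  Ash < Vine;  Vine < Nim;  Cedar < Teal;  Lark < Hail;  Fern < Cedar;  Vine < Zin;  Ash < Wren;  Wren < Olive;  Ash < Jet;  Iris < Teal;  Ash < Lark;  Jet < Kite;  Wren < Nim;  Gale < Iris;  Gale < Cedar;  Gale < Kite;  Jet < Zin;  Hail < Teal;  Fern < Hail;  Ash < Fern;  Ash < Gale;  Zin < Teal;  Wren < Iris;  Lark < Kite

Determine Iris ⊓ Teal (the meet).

Common lower bounds of {Iris, Teal}: Ash, Gale, Iris, Wren.
The greatest among these is Iris.

Iris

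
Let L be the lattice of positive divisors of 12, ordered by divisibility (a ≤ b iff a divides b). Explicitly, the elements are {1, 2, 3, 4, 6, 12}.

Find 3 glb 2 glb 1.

1

Common lower bounds of {3, 2, 1}: 1.
The greatest among these is 1.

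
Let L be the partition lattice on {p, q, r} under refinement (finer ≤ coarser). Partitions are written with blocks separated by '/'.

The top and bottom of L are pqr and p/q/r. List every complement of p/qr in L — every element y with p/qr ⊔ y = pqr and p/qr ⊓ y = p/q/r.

Need y with p/qr ∨ y = pqr and p/qr ∧ y = p/q/r.
Checking each element gives: pq/r, pr/q.

pq/r, pr/q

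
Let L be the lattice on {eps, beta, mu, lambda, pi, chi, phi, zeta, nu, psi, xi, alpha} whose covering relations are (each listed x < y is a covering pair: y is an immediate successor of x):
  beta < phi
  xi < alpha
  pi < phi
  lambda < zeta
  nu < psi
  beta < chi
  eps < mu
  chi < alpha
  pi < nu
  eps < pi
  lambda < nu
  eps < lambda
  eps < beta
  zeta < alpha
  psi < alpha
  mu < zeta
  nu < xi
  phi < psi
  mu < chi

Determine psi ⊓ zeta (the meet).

lambda

Common lower bounds of {psi, zeta}: eps, lambda.
The greatest among these is lambda.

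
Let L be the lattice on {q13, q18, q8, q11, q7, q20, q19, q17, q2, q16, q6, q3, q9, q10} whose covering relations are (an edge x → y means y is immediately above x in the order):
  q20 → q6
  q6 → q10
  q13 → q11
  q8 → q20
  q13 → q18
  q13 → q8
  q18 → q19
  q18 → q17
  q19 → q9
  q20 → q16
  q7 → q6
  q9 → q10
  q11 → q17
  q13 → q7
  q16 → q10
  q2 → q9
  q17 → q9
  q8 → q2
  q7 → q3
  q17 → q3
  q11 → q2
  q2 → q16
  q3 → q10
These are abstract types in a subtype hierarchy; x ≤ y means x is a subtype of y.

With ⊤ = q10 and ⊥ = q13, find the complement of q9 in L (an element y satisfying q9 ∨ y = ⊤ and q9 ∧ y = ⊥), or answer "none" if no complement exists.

q7

Need y with q9 ∨ y = q10 and q9 ∧ y = q13.
Checking each element gives: q7.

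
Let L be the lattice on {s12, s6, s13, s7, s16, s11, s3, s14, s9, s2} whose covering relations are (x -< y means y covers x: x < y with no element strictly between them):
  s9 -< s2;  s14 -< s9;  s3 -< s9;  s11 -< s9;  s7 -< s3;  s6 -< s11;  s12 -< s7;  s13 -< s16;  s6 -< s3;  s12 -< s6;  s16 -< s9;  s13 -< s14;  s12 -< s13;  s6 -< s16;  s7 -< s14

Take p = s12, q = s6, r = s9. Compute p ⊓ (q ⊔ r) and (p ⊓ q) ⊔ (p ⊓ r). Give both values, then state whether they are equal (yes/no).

q ⊔ r = s9, so p ⊓ (q ⊔ r) = s12 ⊓ s9 = s12.
p ⊓ q = s12 and p ⊓ r = s12, so (p ⊓ q) ⊔ (p ⊓ r) = s12 ⊔ s12 = s12.
Equal: yes.

s12; s12; yes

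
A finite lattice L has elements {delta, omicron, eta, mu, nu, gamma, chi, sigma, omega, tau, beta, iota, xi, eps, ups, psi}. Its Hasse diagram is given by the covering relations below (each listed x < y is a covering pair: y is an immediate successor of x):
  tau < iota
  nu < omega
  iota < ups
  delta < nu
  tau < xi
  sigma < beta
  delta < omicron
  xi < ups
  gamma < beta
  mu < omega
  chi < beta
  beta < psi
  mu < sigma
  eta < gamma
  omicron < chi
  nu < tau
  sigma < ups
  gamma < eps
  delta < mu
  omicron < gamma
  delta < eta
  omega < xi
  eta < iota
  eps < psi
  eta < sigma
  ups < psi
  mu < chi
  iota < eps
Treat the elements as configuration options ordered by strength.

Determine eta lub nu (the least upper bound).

Common upper bounds of {eta, nu}: eps, iota, psi, ups.
The least among these is iota.

iota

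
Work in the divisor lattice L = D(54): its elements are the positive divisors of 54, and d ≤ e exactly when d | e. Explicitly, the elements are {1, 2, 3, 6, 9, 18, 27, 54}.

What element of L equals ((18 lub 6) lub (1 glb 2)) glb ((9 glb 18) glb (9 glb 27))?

9

18 ∨ 6 = 18
1 ∧ 2 = 1
18 ∨ 1 = 18
9 ∧ 18 = 9
9 ∧ 27 = 9
9 ∧ 9 = 9
18 ∧ 9 = 9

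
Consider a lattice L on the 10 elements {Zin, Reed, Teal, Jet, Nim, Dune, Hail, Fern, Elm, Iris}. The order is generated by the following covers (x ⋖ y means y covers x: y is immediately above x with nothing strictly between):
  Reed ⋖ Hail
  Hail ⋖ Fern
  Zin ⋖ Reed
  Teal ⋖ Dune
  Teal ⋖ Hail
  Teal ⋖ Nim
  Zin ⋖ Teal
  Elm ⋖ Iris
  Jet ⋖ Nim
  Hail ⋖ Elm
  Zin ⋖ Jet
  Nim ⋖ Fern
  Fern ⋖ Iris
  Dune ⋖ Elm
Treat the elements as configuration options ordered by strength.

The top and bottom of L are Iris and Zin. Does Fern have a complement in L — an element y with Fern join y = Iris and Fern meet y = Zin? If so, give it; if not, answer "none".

none

For every candidate y, either Fern ∨ y ≠ Iris or Fern ∧ y ≠ Zin; no complement exists.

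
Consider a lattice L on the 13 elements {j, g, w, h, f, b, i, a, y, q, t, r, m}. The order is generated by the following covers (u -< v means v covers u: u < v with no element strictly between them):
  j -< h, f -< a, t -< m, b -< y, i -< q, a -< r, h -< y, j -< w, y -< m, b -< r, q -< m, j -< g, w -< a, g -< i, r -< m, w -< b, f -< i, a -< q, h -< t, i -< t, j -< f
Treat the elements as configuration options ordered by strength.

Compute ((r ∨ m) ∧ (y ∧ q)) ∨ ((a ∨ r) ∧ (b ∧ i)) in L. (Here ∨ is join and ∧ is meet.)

r ∨ m = m
y ∧ q = w
m ∧ w = w
a ∨ r = r
b ∧ i = j
r ∧ j = j
w ∨ j = w

w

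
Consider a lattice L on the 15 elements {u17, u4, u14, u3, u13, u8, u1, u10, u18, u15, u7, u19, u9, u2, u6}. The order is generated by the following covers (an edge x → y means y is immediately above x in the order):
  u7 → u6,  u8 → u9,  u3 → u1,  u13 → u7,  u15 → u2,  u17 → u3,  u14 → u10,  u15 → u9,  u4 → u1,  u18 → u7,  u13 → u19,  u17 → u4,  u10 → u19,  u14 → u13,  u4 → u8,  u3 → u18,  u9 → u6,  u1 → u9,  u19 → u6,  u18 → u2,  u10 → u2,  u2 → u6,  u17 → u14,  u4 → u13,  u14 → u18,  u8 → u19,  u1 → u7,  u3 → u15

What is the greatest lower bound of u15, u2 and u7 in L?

Common lower bounds of {u15, u2, u7}: u17, u3.
The greatest among these is u3.

u3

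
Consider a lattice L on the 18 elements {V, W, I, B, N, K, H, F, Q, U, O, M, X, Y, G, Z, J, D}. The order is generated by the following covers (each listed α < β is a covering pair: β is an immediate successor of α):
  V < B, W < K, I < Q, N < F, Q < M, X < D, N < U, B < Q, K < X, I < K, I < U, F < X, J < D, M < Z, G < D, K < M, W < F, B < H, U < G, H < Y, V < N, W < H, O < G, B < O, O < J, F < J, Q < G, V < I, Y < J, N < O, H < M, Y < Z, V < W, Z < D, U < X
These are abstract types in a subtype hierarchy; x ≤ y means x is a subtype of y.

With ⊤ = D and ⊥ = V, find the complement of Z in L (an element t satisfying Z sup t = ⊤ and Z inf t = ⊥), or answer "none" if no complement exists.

Need t with Z ∨ t = D and Z ∧ t = V.
Checking each element gives: N.

N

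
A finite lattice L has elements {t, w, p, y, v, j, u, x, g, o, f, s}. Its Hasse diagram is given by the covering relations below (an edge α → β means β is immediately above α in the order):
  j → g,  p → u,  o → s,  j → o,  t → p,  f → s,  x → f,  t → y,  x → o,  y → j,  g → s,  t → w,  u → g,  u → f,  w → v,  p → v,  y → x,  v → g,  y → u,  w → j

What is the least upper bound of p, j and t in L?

Common upper bounds of {p, j, t}: g, s.
The least among these is g.

g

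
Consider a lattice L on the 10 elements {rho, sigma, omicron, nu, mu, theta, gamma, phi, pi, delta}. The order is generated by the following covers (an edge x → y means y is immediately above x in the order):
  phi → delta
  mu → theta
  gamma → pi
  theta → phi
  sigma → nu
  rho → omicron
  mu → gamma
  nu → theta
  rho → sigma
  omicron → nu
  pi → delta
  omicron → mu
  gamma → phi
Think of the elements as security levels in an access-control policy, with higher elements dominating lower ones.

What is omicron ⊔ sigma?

nu

Common upper bounds of {omicron, sigma}: delta, nu, phi, theta.
The least among these is nu.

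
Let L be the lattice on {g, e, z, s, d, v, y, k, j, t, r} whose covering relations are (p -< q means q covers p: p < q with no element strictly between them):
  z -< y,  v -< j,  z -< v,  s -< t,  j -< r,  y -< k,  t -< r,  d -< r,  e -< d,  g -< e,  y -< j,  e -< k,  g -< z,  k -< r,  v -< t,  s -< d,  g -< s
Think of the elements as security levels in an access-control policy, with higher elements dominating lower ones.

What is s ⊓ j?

Common lower bounds of {s, j}: g.
The greatest among these is g.

g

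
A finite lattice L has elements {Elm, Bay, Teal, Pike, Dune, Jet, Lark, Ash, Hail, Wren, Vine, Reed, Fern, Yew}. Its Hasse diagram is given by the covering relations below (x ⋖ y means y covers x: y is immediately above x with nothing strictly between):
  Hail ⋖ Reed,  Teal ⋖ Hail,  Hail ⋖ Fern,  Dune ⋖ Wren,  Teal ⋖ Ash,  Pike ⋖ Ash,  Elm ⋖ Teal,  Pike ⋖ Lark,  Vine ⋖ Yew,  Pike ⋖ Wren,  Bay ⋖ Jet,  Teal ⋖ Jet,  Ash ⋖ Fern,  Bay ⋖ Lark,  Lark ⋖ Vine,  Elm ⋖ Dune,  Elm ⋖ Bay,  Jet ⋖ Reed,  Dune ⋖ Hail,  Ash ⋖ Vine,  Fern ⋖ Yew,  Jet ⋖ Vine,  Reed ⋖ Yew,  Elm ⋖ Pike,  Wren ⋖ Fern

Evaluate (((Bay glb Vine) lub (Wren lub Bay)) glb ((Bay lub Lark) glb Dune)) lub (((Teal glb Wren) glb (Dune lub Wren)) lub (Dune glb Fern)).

Dune

Bay ∧ Vine = Bay
Wren ∨ Bay = Yew
Bay ∨ Yew = Yew
Bay ∨ Lark = Lark
Lark ∧ Dune = Elm
Yew ∧ Elm = Elm
Teal ∧ Wren = Elm
Dune ∨ Wren = Wren
Elm ∧ Wren = Elm
Dune ∧ Fern = Dune
Elm ∨ Dune = Dune
Elm ∨ Dune = Dune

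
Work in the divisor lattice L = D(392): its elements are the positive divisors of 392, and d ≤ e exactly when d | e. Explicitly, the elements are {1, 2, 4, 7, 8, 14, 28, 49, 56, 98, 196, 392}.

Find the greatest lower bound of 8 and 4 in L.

4

Common lower bounds of {8, 4}: 1, 2, 4.
The greatest among these is 4.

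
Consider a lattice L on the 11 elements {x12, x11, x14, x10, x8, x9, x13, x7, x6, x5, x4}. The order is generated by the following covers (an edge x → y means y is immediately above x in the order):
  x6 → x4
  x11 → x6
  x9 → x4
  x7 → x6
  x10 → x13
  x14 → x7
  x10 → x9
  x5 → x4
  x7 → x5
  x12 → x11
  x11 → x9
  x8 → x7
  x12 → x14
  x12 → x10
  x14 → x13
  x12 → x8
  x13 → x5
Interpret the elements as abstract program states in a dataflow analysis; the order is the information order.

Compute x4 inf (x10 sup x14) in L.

x13

x10 ∨ x14 = x13
x4 ∧ x13 = x13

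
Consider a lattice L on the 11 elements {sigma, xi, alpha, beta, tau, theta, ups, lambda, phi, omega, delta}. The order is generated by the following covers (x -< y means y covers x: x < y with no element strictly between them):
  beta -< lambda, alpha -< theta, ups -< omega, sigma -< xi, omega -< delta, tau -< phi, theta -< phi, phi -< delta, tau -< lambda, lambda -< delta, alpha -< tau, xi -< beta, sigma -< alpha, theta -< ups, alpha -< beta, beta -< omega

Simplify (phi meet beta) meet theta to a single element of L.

alpha

phi ∧ beta = alpha
alpha ∧ theta = alpha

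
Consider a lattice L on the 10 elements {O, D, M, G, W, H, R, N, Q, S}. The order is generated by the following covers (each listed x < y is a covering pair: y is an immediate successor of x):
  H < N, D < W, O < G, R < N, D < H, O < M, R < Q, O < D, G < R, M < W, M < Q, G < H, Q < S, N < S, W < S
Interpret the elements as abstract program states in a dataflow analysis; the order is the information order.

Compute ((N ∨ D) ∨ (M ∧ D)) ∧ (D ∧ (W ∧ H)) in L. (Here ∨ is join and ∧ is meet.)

D

N ∨ D = N
M ∧ D = O
N ∨ O = N
W ∧ H = D
D ∧ D = D
N ∧ D = D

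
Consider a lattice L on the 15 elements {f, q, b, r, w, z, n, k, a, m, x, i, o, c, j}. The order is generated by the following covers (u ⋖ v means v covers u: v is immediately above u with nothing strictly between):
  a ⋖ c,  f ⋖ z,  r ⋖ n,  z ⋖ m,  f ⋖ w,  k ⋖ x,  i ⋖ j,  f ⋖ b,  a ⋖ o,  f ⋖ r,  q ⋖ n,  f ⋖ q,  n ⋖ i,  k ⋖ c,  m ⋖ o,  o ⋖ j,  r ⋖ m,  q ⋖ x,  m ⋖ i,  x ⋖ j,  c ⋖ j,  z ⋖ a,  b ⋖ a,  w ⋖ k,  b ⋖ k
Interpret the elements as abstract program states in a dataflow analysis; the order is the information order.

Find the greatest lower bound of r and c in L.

f

Common lower bounds of {r, c}: f.
The greatest among these is f.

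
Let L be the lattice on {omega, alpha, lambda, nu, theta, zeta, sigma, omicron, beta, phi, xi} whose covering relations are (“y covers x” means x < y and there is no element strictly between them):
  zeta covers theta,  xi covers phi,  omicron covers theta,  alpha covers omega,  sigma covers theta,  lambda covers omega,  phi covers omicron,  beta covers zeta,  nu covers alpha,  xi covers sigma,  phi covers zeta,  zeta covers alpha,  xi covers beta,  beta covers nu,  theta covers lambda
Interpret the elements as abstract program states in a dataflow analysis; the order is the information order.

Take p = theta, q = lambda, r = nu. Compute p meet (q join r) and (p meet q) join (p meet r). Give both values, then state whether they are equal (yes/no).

q join r = beta, so p meet (q join r) = theta meet beta = theta.
p meet q = lambda and p meet r = omega, so (p meet q) join (p meet r) = lambda join omega = lambda.
Equal: no.

theta; lambda; no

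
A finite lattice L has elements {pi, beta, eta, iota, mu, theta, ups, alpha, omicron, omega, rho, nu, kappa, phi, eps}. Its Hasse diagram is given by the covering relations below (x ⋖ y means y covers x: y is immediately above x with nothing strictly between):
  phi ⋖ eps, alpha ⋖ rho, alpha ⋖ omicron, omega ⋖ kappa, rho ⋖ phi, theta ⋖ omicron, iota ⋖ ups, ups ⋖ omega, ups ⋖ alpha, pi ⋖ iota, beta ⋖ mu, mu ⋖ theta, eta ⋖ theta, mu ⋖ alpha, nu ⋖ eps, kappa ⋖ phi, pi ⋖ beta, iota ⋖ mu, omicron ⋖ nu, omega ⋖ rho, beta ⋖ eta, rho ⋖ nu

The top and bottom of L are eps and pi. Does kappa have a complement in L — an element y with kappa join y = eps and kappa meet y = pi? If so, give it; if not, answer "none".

Need y with kappa ∨ y = eps and kappa ∧ y = pi.
Checking each element gives: eta.

eta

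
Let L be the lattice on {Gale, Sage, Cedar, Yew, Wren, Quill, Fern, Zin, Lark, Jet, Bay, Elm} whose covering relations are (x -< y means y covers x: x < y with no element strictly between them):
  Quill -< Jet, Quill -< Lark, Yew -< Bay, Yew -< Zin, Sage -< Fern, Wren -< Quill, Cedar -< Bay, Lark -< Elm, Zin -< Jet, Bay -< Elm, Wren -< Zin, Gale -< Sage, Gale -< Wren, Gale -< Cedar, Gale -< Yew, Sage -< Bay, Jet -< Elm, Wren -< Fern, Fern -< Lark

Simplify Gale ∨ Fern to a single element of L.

Fern

Gale ∨ Fern = Fern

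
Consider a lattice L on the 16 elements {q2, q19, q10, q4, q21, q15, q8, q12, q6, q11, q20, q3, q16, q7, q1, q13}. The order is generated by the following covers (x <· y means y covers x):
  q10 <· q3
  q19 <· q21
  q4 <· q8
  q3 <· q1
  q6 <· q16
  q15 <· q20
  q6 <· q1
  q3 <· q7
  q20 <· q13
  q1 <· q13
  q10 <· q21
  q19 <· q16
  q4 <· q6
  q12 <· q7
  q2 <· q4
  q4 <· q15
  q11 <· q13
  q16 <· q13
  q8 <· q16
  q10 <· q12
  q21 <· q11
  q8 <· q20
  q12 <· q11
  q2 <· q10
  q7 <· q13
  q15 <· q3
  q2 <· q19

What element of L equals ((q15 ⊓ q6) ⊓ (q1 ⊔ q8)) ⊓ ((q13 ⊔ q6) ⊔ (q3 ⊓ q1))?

q15 ∧ q6 = q4
q1 ∨ q8 = q13
q4 ∧ q13 = q4
q13 ∨ q6 = q13
q3 ∧ q1 = q3
q13 ∨ q3 = q13
q4 ∧ q13 = q4

q4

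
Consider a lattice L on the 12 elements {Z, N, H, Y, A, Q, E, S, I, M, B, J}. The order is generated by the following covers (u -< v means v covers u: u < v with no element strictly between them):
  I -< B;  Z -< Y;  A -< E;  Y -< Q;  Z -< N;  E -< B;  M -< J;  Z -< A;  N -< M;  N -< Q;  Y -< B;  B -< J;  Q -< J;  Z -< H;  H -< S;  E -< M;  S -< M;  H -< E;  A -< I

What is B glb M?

E

Common lower bounds of {B, M}: A, E, H, Z.
The greatest among these is E.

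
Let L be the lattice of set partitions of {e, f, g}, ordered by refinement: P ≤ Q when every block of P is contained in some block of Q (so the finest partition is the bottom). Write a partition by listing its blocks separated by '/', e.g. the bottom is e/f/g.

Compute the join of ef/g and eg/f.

The join of ef/g and eg/f merges any blocks that overlap across the partitions, giving efg.

efg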